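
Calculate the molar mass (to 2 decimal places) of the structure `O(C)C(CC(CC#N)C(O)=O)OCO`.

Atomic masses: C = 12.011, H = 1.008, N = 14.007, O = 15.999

203.19

Molecular formula: C8H13NO5.
M = 8×12.011 + 13×1.008 + 1×14.007 + 5×15.999 = 203.19 g/mol.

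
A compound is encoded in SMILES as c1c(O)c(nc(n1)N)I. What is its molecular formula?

Heavy atoms from the SMILES: 4 C, 1 I, 3 N, 1 O.
Implicit hydrogens by atom environment:
  3 × C (aromatic): no H
  2 × N (aromatic): no H
  1 × C (aromatic): 1 H
  1 × I: no H
  1 × N: 2 H
  1 × O: 1 H
  Total hydrogens = 4.
Molecular formula: C4H4IN3O

C4H4IN3O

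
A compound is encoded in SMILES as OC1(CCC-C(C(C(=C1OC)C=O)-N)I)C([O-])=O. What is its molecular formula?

Heavy atoms from the SMILES: 11 C, 1 I, 1 N, 5 O.
Implicit hydrogens by atom environment:
  4 × C: no H
  3 × C: 2 H each → 6
  3 × C: 1 H each → 3
  3 × O: no H
  1 × C: 3 H
  1 × I: no H
  1 × N: 2 H
  1 × O: 1 H
  1 × O (charge -1): no H
  Total hydrogens = 15.
Net charge -1.
Molecular formula: C11H15INO5-

C11H15INO5-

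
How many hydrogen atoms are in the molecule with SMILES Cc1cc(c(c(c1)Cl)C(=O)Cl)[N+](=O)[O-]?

Hydrogens are implicit in SMILES; fill each atom to its normal valence:
  4 × C (aromatic): no H
  2 × C (aromatic): 1 H each → 2
  2 × Cl: no H
  2 × O: no H
  1 × C: 3 H
  1 × C: no H
  1 × N (charge +1): no H
  1 × O (charge -1): no H
  Total hydrogens = 5.

5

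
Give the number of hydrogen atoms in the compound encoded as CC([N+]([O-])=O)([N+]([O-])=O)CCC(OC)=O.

10

Hydrogens are implicit in SMILES; fill each atom to its normal valence:
  4 × O: no H
  2 × C: 3 H each → 6
  2 × C: 2 H each → 4
  2 × C: no H
  2 × N (charge +1): no H
  2 × O (charge -1): no H
  Total hydrogens = 10.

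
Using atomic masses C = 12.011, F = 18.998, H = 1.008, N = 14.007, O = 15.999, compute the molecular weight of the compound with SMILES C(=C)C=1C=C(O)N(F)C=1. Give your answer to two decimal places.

127.12

Molecular formula: C6H6FNO.
M = 6×12.011 + 1×18.998 + 6×1.008 + 1×14.007 + 1×15.999 = 127.12 g/mol.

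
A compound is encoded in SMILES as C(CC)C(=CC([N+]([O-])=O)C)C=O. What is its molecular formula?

C8H13NO3

Heavy atoms from the SMILES: 8 C, 1 N, 3 O.
Implicit hydrogens by atom environment:
  3 × C: 1 H each → 3
  2 × C: 3 H each → 6
  2 × C: 2 H each → 4
  2 × O: no H
  1 × C: no H
  1 × N (charge +1): no H
  1 × O (charge -1): no H
  Total hydrogens = 13.
Molecular formula: C8H13NO3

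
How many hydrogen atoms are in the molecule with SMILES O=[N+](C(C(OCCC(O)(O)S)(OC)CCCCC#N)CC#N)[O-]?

Hydrogens are implicit in SMILES; fill each atom to its normal valence:
  7 × C: 2 H each → 14
  4 × C: no H
  3 × O: no H
  2 × N: no H
  2 × O: 1 H each → 2
  1 × C: 3 H
  1 × C: 1 H
  1 × N (charge +1): no H
  1 × O (charge -1): no H
  1 × S: 1 H
  Total hydrogens = 21.

21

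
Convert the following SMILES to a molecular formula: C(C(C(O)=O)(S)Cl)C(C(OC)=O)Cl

C6H8Cl2O4S

Heavy atoms from the SMILES: 6 C, 2 Cl, 4 O, 1 S.
Implicit hydrogens by atom environment:
  3 × C: no H
  3 × O: no H
  2 × Cl: no H
  1 × C: 3 H
  1 × C: 2 H
  1 × C: 1 H
  1 × O: 1 H
  1 × S: 1 H
  Total hydrogens = 8.
Molecular formula: C6H8Cl2O4S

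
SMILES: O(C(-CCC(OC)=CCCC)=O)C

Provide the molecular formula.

Heavy atoms from the SMILES: 10 C, 3 O.
Implicit hydrogens by atom environment:
  4 × C: 2 H each → 8
  3 × C: 3 H each → 9
  3 × O: no H
  2 × C: no H
  1 × C: 1 H
  Total hydrogens = 18.
Molecular formula: C10H18O3

C10H18O3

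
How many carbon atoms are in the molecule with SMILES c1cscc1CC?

The symbol for carbon appears 6 times in the SMILES. Lowercase c denotes aromatic carbon and counts toward C.

6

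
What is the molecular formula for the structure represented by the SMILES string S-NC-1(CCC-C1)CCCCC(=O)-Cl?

Heavy atoms from the SMILES: 10 C, 1 Cl, 1 N, 1 O, 1 S.
Implicit hydrogens by atom environment:
  8 × C: 2 H each → 16
  2 × C: no H
  1 × Cl: no H
  1 × N: 1 H
  1 × O: no H
  1 × S: 1 H
  Total hydrogens = 18.
Molecular formula: C10H18ClNOS

C10H18ClNOS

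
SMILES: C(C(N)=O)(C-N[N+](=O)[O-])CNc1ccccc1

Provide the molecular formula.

C10H14N4O3

Heavy atoms from the SMILES: 10 C, 4 N, 3 O.
Implicit hydrogens by atom environment:
  5 × C (aromatic): 1 H each → 5
  2 × C: 2 H each → 4
  2 × N: 1 H each → 2
  2 × O: no H
  1 × C: 1 H
  1 × C: no H
  1 × C (aromatic): no H
  1 × N: 2 H
  1 × N (charge +1): no H
  1 × O (charge -1): no H
  Total hydrogens = 14.
Molecular formula: C10H14N4O3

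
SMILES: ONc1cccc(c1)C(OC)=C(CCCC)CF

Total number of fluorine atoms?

The symbol for fluorine appears 1 time in the SMILES.

1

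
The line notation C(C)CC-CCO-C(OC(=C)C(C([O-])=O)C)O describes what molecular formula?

C12H21O5-

Heavy atoms from the SMILES: 12 C, 5 O.
Implicit hydrogens by atom environment:
  6 × C: 2 H each → 12
  3 × O: no H
  2 × C: 3 H each → 6
  2 × C: 1 H each → 2
  2 × C: no H
  1 × O: 1 H
  1 × O (charge -1): no H
  Total hydrogens = 21.
Net charge -1.
Molecular formula: C12H21O5-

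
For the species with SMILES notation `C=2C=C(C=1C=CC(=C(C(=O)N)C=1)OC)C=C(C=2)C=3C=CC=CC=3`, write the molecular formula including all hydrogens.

C20H17NO2

Heavy atoms from the SMILES: 20 C, 1 N, 2 O.
Implicit hydrogens by atom environment:
  12 × C (aromatic): 1 H each → 12
  6 × C (aromatic): no H
  2 × O: no H
  1 × C: 3 H
  1 × C: no H
  1 × N: 2 H
  Total hydrogens = 17.
Molecular formula: C20H17NO2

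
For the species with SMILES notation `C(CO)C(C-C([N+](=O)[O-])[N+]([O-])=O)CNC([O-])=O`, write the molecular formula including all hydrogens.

Heavy atoms from the SMILES: 7 C, 3 N, 7 O.
Implicit hydrogens by atom environment:
  4 × C: 2 H each → 8
  3 × O: no H
  3 × O (charge -1): no H
  2 × C: 1 H each → 2
  2 × N (charge +1): no H
  1 × C: no H
  1 × N: 1 H
  1 × O: 1 H
  Total hydrogens = 12.
Net charge -1.
Molecular formula: C7H12N3O7-

C7H12N3O7-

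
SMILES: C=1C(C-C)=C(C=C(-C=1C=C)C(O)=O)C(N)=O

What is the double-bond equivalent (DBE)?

Molecular formula from the SMILES: C12H13NO3.
DoU = (2C + 2 + N − H − X)/2 = (2·12 + 2 + 1 − 13 − 0)/2 = 14/2 = 7.
(Structurally: 1 ring(s) + 6 π bond(s) = 7.)

7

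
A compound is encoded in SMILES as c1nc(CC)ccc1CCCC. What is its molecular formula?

Heavy atoms from the SMILES: 11 C, 1 N.
Implicit hydrogens by atom environment:
  4 × C: 2 H each → 8
  3 × C (aromatic): 1 H each → 3
  2 × C: 3 H each → 6
  2 × C (aromatic): no H
  1 × N (aromatic): no H
  Total hydrogens = 17.
Molecular formula: C11H17N

C11H17N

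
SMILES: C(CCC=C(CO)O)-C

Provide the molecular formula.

C7H14O2

Heavy atoms from the SMILES: 7 C, 2 O.
Implicit hydrogens by atom environment:
  4 × C: 2 H each → 8
  2 × O: 1 H each → 2
  1 × C: 3 H
  1 × C: 1 H
  1 × C: no H
  Total hydrogens = 14.
Molecular formula: C7H14O2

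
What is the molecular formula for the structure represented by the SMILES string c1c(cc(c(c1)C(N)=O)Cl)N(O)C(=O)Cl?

Heavy atoms from the SMILES: 8 C, 2 Cl, 2 N, 3 O.
Implicit hydrogens by atom environment:
  3 × C (aromatic): 1 H each → 3
  3 × C (aromatic): no H
  2 × C: no H
  2 × Cl: no H
  2 × O: no H
  1 × N: 2 H
  1 × N: no H
  1 × O: 1 H
  Total hydrogens = 6.
Molecular formula: C8H6Cl2N2O3

C8H6Cl2N2O3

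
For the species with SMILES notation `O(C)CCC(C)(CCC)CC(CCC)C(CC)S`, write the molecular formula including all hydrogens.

C16H34OS

Heavy atoms from the SMILES: 16 C, 1 O, 1 S.
Implicit hydrogens by atom environment:
  8 × C: 2 H each → 16
  5 × C: 3 H each → 15
  2 × C: 1 H each → 2
  1 × C: no H
  1 × O: no H
  1 × S: 1 H
  Total hydrogens = 34.
Molecular formula: C16H34OS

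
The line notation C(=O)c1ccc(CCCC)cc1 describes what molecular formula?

C11H14O

Heavy atoms from the SMILES: 11 C, 1 O.
Implicit hydrogens by atom environment:
  4 × C (aromatic): 1 H each → 4
  3 × C: 2 H each → 6
  2 × C (aromatic): no H
  1 × C: 3 H
  1 × C: 1 H
  1 × O: no H
  Total hydrogens = 14.
Molecular formula: C11H14O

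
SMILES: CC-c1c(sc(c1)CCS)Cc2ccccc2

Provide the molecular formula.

C15H18S2

Heavy atoms from the SMILES: 15 C, 2 S.
Implicit hydrogens by atom environment:
  6 × C (aromatic): 1 H each → 6
  4 × C: 2 H each → 8
  4 × C (aromatic): no H
  1 × C: 3 H
  1 × S: 1 H
  1 × S (aromatic): no H
  Total hydrogens = 18.
Molecular formula: C15H18S2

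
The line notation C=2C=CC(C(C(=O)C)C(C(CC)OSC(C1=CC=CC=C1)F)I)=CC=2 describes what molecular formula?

Heavy atoms from the SMILES: 20 C, 1 F, 1 I, 2 O, 1 S.
Implicit hydrogens by atom environment:
  10 × C (aromatic): 1 H each → 10
  4 × C: 1 H each → 4
  2 × C: 3 H each → 6
  2 × C (aromatic): no H
  2 × O: no H
  1 × C: 2 H
  1 × C: no H
  1 × F: no H
  1 × I: no H
  1 × S: no H
  Total hydrogens = 22.
Molecular formula: C20H22FIO2S

C20H22FIO2S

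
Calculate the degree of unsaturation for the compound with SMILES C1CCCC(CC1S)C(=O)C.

2

Molecular formula from the SMILES: C9H16OS.
DoU = (2C + 2 + N − H − X)/2 = (2·9 + 2 + 0 − 16 − 0)/2 = 4/2 = 2.
(Structurally: 1 ring(s) + 1 π bond(s) = 2.)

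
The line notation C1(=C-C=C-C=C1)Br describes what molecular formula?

Heavy atoms from the SMILES: 1 Br, 6 C.
Implicit hydrogens by atom environment:
  5 × C (aromatic): 1 H each → 5
  1 × Br: no H
  1 × C (aromatic): no H
  Total hydrogens = 5.
Molecular formula: C6H5Br

C6H5Br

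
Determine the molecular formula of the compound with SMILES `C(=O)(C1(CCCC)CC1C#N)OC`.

Heavy atoms from the SMILES: 10 C, 1 N, 2 O.
Implicit hydrogens by atom environment:
  4 × C: 2 H each → 8
  3 × C: no H
  2 × C: 3 H each → 6
  2 × O: no H
  1 × C: 1 H
  1 × N: no H
  Total hydrogens = 15.
Molecular formula: C10H15NO2

C10H15NO2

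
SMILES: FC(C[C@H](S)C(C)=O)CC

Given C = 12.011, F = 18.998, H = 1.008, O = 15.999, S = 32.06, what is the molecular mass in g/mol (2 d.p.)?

164.24

Molecular formula: C7H13FOS.
M = 7×12.011 + 1×18.998 + 13×1.008 + 1×15.999 + 1×32.06 = 164.24 g/mol.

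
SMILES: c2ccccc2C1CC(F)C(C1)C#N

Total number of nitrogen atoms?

The symbol for nitrogen appears 1 time in the SMILES.

1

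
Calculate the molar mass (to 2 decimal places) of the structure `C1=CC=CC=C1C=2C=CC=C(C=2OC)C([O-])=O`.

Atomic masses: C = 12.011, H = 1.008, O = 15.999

Molecular formula: C14H11O3-.
M = 14×12.011 + 11×1.008 + 3×15.999 = 227.24 g/mol.

227.24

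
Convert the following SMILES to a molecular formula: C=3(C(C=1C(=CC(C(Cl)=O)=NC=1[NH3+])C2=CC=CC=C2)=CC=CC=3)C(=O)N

Heavy atoms from the SMILES: 19 C, 1 Cl, 3 N, 2 O.
Implicit hydrogens by atom environment:
  10 × C (aromatic): 1 H each → 10
  7 × C (aromatic): no H
  2 × C: no H
  2 × O: no H
  1 × Cl: no H
  1 × N (charge +1): 3 H
  1 × N: 2 H
  1 × N (aromatic): no H
  Total hydrogens = 15.
Net charge +1.
Molecular formula: C19H15ClN3O2+

C19H15ClN3O2+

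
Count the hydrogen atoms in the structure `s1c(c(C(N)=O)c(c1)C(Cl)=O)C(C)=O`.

Hydrogens are implicit in SMILES; fill each atom to its normal valence:
  3 × C (aromatic): no H
  3 × C: no H
  3 × O: no H
  1 × C: 3 H
  1 × C (aromatic): 1 H
  1 × Cl: no H
  1 × N: 2 H
  1 × S (aromatic): no H
  Total hydrogens = 6.

6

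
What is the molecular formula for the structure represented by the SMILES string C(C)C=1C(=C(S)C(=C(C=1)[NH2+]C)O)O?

C9H14NO2S+

Heavy atoms from the SMILES: 9 C, 1 N, 2 O, 1 S.
Implicit hydrogens by atom environment:
  5 × C (aromatic): no H
  2 × C: 3 H each → 6
  2 × O: 1 H each → 2
  1 × C: 2 H
  1 × C (aromatic): 1 H
  1 × N (charge +1): 2 H
  1 × S: 1 H
  Total hydrogens = 14.
Net charge +1.
Molecular formula: C9H14NO2S+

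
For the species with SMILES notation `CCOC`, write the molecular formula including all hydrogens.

Heavy atoms from the SMILES: 3 C, 1 O.
Implicit hydrogens by atom environment:
  2 × C: 3 H each → 6
  1 × C: 2 H
  1 × O: no H
  Total hydrogens = 8.
Molecular formula: C3H8O

C3H8O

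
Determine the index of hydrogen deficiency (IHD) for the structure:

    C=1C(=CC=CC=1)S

4

Molecular formula from the SMILES: C6H6S.
DoU = (2C + 2 + N − H − X)/2 = (2·6 + 2 + 0 − 6 − 0)/2 = 8/2 = 4.
(Structurally: 1 ring(s) + 3 π bond(s) = 4.)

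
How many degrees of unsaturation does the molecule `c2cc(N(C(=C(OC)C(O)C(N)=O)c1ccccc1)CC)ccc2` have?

10

Molecular formula from the SMILES: C19H22N2O3.
DoU = (2C + 2 + N − H − X)/2 = (2·19 + 2 + 2 − 22 − 0)/2 = 20/2 = 10.
(Structurally: 2 ring(s) + 8 π bond(s) = 10.)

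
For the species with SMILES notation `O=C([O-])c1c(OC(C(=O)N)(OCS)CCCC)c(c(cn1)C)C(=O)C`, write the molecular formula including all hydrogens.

C16H21N2O6S-

Heavy atoms from the SMILES: 16 C, 2 N, 6 O, 1 S.
Implicit hydrogens by atom environment:
  5 × O: no H
  4 × C: 2 H each → 8
  4 × C (aromatic): no H
  4 × C: no H
  3 × C: 3 H each → 9
  1 × C (aromatic): 1 H
  1 × N: 2 H
  1 × N (aromatic): no H
  1 × O (charge -1): no H
  1 × S: 1 H
  Total hydrogens = 21.
Net charge -1.
Molecular formula: C16H21N2O6S-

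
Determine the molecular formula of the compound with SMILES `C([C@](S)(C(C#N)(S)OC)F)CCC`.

Heavy atoms from the SMILES: 8 C, 1 F, 1 N, 1 O, 2 S.
Implicit hydrogens by atom environment:
  3 × C: 2 H each → 6
  3 × C: no H
  2 × C: 3 H each → 6
  2 × S: 1 H each → 2
  1 × F: no H
  1 × N: no H
  1 × O: no H
  Total hydrogens = 14.
Molecular formula: C8H14FNOS2

C8H14FNOS2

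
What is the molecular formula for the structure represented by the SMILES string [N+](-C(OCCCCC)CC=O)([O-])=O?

Heavy atoms from the SMILES: 8 C, 1 N, 4 O.
Implicit hydrogens by atom environment:
  5 × C: 2 H each → 10
  3 × O: no H
  2 × C: 1 H each → 2
  1 × C: 3 H
  1 × N (charge +1): no H
  1 × O (charge -1): no H
  Total hydrogens = 15.
Molecular formula: C8H15NO4

C8H15NO4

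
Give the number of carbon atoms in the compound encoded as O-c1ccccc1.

6

The symbol for carbon appears 6 times in the SMILES. Lowercase c denotes aromatic carbon and counts toward C.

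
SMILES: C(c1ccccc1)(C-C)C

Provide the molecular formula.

Heavy atoms from the SMILES: 10 C.
Implicit hydrogens by atom environment:
  5 × C (aromatic): 1 H each → 5
  2 × C: 3 H each → 6
  1 × C: 2 H
  1 × C: 1 H
  1 × C (aromatic): no H
  Total hydrogens = 14.
Molecular formula: C10H14

C10H14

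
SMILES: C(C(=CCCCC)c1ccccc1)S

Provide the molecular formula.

Heavy atoms from the SMILES: 13 C, 1 S.
Implicit hydrogens by atom environment:
  5 × C (aromatic): 1 H each → 5
  4 × C: 2 H each → 8
  1 × C: 3 H
  1 × C: 1 H
  1 × C: no H
  1 × C (aromatic): no H
  1 × S: 1 H
  Total hydrogens = 18.
Molecular formula: C13H18S

C13H18S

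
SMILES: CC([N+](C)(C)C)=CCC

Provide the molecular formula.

Heavy atoms from the SMILES: 8 C, 1 N.
Implicit hydrogens by atom environment:
  5 × C: 3 H each → 15
  1 × C: 2 H
  1 × C: 1 H
  1 × C: no H
  1 × N (charge +1): no H
  Total hydrogens = 18.
Net charge +1.
Molecular formula: C8H18N+

C8H18N+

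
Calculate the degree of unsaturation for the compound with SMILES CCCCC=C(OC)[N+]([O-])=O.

Molecular formula from the SMILES: C7H13NO3.
DoU = (2C + 2 + N − H − X)/2 = (2·7 + 2 + 1 − 13 − 0)/2 = 4/2 = 2.
(Structurally: 0 ring(s) + 2 π bond(s) = 2.)

2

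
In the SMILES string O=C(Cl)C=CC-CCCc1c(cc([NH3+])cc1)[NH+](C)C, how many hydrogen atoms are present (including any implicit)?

Hydrogens are implicit in SMILES; fill each atom to its normal valence:
  4 × C: 2 H each → 8
  3 × C (aromatic): 1 H each → 3
  3 × C (aromatic): no H
  2 × C: 3 H each → 6
  2 × C: 1 H each → 2
  1 × C: no H
  1 × Cl: no H
  1 × N (charge +1): 3 H
  1 × N (charge +1): 1 H
  1 × O: no H
  Total hydrogens = 23.

23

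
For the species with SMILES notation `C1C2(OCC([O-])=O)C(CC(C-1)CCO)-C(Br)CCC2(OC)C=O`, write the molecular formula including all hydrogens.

Heavy atoms from the SMILES: 1 Br, 16 C, 6 O.
Implicit hydrogens by atom environment:
  8 × C: 2 H each → 16
  4 × C: 1 H each → 4
  4 × O: no H
  3 × C: no H
  1 × Br: no H
  1 × C: 3 H
  1 × O: 1 H
  1 × O (charge -1): no H
  Total hydrogens = 24.
Net charge -1.
Molecular formula: C16H24BrO6-

C16H24BrO6-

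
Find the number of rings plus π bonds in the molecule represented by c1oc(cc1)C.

Molecular formula from the SMILES: C5H6O.
DoU = (2C + 2 + N − H − X)/2 = (2·5 + 2 + 0 − 6 − 0)/2 = 6/2 = 3.
(Structurally: 1 ring(s) + 2 π bond(s) = 3.)

3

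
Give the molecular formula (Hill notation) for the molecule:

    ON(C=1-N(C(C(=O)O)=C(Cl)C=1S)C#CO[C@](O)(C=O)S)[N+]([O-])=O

C9H6ClN3O8S2

Heavy atoms from the SMILES: 9 C, 1 Cl, 3 N, 8 O, 2 S.
Implicit hydrogens by atom environment:
  4 × C (aromatic): no H
  4 × C: no H
  4 × O: no H
  3 × O: 1 H each → 3
  2 × S: 1 H each → 2
  1 × C: 1 H
  1 × Cl: no H
  1 × N (aromatic): no H
  1 × N: no H
  1 × N (charge +1): no H
  1 × O (charge -1): no H
  Total hydrogens = 6.
Molecular formula: C9H6ClN3O8S2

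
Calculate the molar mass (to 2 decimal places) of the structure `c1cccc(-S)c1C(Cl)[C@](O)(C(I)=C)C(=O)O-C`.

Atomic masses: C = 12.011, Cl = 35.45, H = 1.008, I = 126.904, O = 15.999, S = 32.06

398.64

Molecular formula: C12H12ClIO3S.
M = 12×12.011 + 1×35.45 + 12×1.008 + 1×126.904 + 3×15.999 + 1×32.06 = 398.64 g/mol.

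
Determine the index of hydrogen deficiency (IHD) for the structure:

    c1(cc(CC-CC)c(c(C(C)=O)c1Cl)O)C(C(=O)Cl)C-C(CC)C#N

8

Molecular formula from the SMILES: C19H23Cl2NO3.
DoU = (2C + 2 + N − H − X)/2 = (2·19 + 2 + 1 − 23 − 2)/2 = 16/2 = 8.
(Structurally: 1 ring(s) + 7 π bond(s) = 8.)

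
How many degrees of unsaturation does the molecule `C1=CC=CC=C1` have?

Molecular formula from the SMILES: C6H6.
DoU = (2C + 2 + N − H − X)/2 = (2·6 + 2 + 0 − 6 − 0)/2 = 8/2 = 4.
(Structurally: 1 ring(s) + 3 π bond(s) = 4.)

4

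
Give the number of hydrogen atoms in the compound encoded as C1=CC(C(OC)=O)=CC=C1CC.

12

Hydrogens are implicit in SMILES; fill each atom to its normal valence:
  4 × C (aromatic): 1 H each → 4
  2 × C: 3 H each → 6
  2 × C (aromatic): no H
  2 × O: no H
  1 × C: 2 H
  1 × C: no H
  Total hydrogens = 12.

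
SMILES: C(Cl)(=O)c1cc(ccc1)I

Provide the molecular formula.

C7H4ClIO

Heavy atoms from the SMILES: 7 C, 1 Cl, 1 I, 1 O.
Implicit hydrogens by atom environment:
  4 × C (aromatic): 1 H each → 4
  2 × C (aromatic): no H
  1 × C: no H
  1 × Cl: no H
  1 × I: no H
  1 × O: no H
  Total hydrogens = 4.
Molecular formula: C7H4ClIO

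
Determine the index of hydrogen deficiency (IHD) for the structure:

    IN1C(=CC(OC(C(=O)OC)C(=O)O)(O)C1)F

Molecular formula from the SMILES: C8H9FINO6.
DoU = (2C + 2 + N − H − X)/2 = (2·8 + 2 + 1 − 9 − 2)/2 = 8/2 = 4.
(Structurally: 1 ring(s) + 3 π bond(s) = 4.)

4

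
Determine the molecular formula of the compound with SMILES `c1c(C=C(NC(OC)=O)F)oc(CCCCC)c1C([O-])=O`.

Heavy atoms from the SMILES: 14 C, 1 F, 1 N, 5 O.
Implicit hydrogens by atom environment:
  4 × C: 2 H each → 8
  3 × C (aromatic): no H
  3 × C: no H
  3 × O: no H
  2 × C: 3 H each → 6
  1 × C (aromatic): 1 H
  1 × C: 1 H
  1 × F: no H
  1 × N: 1 H
  1 × O (aromatic): no H
  1 × O (charge -1): no H
  Total hydrogens = 17.
Net charge -1.
Molecular formula: C14H17FNO5-

C14H17FNO5-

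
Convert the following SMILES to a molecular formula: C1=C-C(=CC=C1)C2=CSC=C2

Heavy atoms from the SMILES: 10 C, 1 S.
Implicit hydrogens by atom environment:
  8 × C (aromatic): 1 H each → 8
  2 × C (aromatic): no H
  1 × S (aromatic): no H
  Total hydrogens = 8.
Molecular formula: C10H8S

C10H8S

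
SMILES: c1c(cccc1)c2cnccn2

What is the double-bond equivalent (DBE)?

8

Molecular formula from the SMILES: C10H8N2.
DoU = (2C + 2 + N − H − X)/2 = (2·10 + 2 + 2 − 8 − 0)/2 = 16/2 = 8.
(Structurally: 2 ring(s) + 6 π bond(s) = 8.)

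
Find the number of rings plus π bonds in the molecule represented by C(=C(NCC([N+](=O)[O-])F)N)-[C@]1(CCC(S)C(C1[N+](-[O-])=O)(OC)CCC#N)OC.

Molecular formula from the SMILES: C15H24FN5O6S.
DoU = (2C + 2 + N − H − X)/2 = (2·15 + 2 + 5 − 24 − 1)/2 = 12/2 = 6.
(Structurally: 1 ring(s) + 5 π bond(s) = 6.)

6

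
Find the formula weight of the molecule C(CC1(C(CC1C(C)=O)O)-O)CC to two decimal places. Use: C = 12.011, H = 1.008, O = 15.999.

Molecular formula: C10H18O3.
M = 10×12.011 + 18×1.008 + 3×15.999 = 186.25 g/mol.

186.25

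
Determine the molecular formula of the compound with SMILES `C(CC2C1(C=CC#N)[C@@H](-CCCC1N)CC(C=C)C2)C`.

C18H28N2

Heavy atoms from the SMILES: 18 C, 2 N.
Implicit hydrogens by atom environment:
  8 × C: 2 H each → 16
  7 × C: 1 H each → 7
  2 × C: no H
  1 × C: 3 H
  1 × N: 2 H
  1 × N: no H
  Total hydrogens = 28.
Molecular formula: C18H28N2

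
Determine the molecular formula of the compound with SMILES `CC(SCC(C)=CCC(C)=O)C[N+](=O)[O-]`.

C10H17NO3S

Heavy atoms from the SMILES: 10 C, 1 N, 3 O, 1 S.
Implicit hydrogens by atom environment:
  3 × C: 3 H each → 9
  3 × C: 2 H each → 6
  2 × C: 1 H each → 2
  2 × C: no H
  2 × O: no H
  1 × N (charge +1): no H
  1 × O (charge -1): no H
  1 × S: no H
  Total hydrogens = 17.
Molecular formula: C10H17NO3S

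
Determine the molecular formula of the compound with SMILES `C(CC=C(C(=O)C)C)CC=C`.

Heavy atoms from the SMILES: 10 C, 1 O.
Implicit hydrogens by atom environment:
  4 × C: 2 H each → 8
  2 × C: 3 H each → 6
  2 × C: 1 H each → 2
  2 × C: no H
  1 × O: no H
  Total hydrogens = 16.
Molecular formula: C10H16O

C10H16O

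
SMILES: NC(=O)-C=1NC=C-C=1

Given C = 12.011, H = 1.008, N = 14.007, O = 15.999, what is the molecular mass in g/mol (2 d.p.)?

110.12

Molecular formula: C5H6N2O.
M = 5×12.011 + 6×1.008 + 2×14.007 + 1×15.999 = 110.12 g/mol.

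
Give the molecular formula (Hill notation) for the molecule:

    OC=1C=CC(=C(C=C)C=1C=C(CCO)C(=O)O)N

Heavy atoms from the SMILES: 13 C, 1 N, 4 O.
Implicit hydrogens by atom environment:
  4 × C (aromatic): no H
  3 × C: 2 H each → 6
  3 × O: 1 H each → 3
  2 × C (aromatic): 1 H each → 2
  2 × C: 1 H each → 2
  2 × C: no H
  1 × N: 2 H
  1 × O: no H
  Total hydrogens = 15.
Molecular formula: C13H15NO4

C13H15NO4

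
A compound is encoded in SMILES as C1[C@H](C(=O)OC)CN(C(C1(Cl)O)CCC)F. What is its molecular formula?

Heavy atoms from the SMILES: 10 C, 1 Cl, 1 F, 1 N, 3 O.
Implicit hydrogens by atom environment:
  4 × C: 2 H each → 8
  2 × C: 3 H each → 6
  2 × C: 1 H each → 2
  2 × C: no H
  2 × O: no H
  1 × Cl: no H
  1 × F: no H
  1 × N: no H
  1 × O: 1 H
  Total hydrogens = 17.
Molecular formula: C10H17ClFNO3

C10H17ClFNO3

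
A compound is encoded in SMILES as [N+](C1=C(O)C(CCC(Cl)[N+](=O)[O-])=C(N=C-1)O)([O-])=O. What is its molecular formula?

C8H8ClN3O6

Heavy atoms from the SMILES: 8 C, 1 Cl, 3 N, 6 O.
Implicit hydrogens by atom environment:
  4 × C (aromatic): no H
  2 × C: 2 H each → 4
  2 × N (charge +1): no H
  2 × O: 1 H each → 2
  2 × O: no H
  2 × O (charge -1): no H
  1 × C (aromatic): 1 H
  1 × C: 1 H
  1 × Cl: no H
  1 × N (aromatic): no H
  Total hydrogens = 8.
Molecular formula: C8H8ClN3O6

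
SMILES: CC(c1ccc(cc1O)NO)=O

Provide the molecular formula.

Heavy atoms from the SMILES: 8 C, 1 N, 3 O.
Implicit hydrogens by atom environment:
  3 × C (aromatic): 1 H each → 3
  3 × C (aromatic): no H
  2 × O: 1 H each → 2
  1 × C: 3 H
  1 × C: no H
  1 × N: 1 H
  1 × O: no H
  Total hydrogens = 9.
Molecular formula: C8H9NO3

C8H9NO3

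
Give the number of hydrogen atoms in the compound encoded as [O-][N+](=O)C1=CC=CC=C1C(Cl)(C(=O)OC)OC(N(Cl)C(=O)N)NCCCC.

Hydrogens are implicit in SMILES; fill each atom to its normal valence:
  5 × O: no H
  4 × C (aromatic): 1 H each → 4
  3 × C: 2 H each → 6
  3 × C: no H
  2 × C: 3 H each → 6
  2 × C (aromatic): no H
  2 × Cl: no H
  1 × C: 1 H
  1 × N: 2 H
  1 × N: 1 H
  1 × N: no H
  1 × N (charge +1): no H
  1 × O (charge -1): no H
  Total hydrogens = 20.

20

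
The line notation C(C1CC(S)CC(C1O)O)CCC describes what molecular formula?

C10H20O2S

Heavy atoms from the SMILES: 10 C, 2 O, 1 S.
Implicit hydrogens by atom environment:
  5 × C: 2 H each → 10
  4 × C: 1 H each → 4
  2 × O: 1 H each → 2
  1 × C: 3 H
  1 × S: 1 H
  Total hydrogens = 20.
Molecular formula: C10H20O2S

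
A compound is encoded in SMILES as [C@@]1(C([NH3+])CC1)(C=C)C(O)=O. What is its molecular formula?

C7H12NO2+

Heavy atoms from the SMILES: 7 C, 1 N, 2 O.
Implicit hydrogens by atom environment:
  3 × C: 2 H each → 6
  2 × C: 1 H each → 2
  2 × C: no H
  1 × N (charge +1): 3 H
  1 × O: 1 H
  1 × O: no H
  Total hydrogens = 12.
Net charge +1.
Molecular formula: C7H12NO2+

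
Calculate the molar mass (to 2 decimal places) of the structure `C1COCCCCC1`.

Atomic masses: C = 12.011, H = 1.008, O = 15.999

Molecular formula: C7H14O.
M = 7×12.011 + 14×1.008 + 1×15.999 = 114.19 g/mol.

114.19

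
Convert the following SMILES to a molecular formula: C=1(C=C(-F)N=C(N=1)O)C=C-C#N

C7H4FN3O

Heavy atoms from the SMILES: 7 C, 1 F, 3 N, 1 O.
Implicit hydrogens by atom environment:
  3 × C (aromatic): no H
  2 × C: 1 H each → 2
  2 × N (aromatic): no H
  1 × C (aromatic): 1 H
  1 × C: no H
  1 × F: no H
  1 × N: no H
  1 × O: 1 H
  Total hydrogens = 4.
Molecular formula: C7H4FN3O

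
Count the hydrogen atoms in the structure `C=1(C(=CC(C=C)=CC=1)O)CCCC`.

16

Hydrogens are implicit in SMILES; fill each atom to its normal valence:
  4 × C: 2 H each → 8
  3 × C (aromatic): 1 H each → 3
  3 × C (aromatic): no H
  1 × C: 3 H
  1 × C: 1 H
  1 × O: 1 H
  Total hydrogens = 16.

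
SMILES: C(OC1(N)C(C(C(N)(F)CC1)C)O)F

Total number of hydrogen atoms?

16

Hydrogens are implicit in SMILES; fill each atom to its normal valence:
  3 × C: 2 H each → 6
  2 × C: 1 H each → 2
  2 × C: no H
  2 × F: no H
  2 × N: 2 H each → 4
  1 × C: 3 H
  1 × O: 1 H
  1 × O: no H
  Total hydrogens = 16.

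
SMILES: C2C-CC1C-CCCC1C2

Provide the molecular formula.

C10H18

Heavy atoms from the SMILES: 10 C.
Implicit hydrogens by atom environment:
  8 × C: 2 H each → 16
  2 × C: 1 H each → 2
  Total hydrogens = 18.
Molecular formula: C10H18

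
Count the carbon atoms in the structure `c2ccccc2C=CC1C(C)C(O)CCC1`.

15

The symbol for carbon appears 15 times in the SMILES. Lowercase c denotes aromatic carbon and counts toward C.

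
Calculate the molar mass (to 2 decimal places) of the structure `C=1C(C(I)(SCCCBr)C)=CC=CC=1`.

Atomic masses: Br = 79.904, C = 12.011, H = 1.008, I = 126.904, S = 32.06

Molecular formula: C11H14BrIS.
M = 1×79.904 + 11×12.011 + 14×1.008 + 1×126.904 + 1×32.06 = 385.10 g/mol.

385.10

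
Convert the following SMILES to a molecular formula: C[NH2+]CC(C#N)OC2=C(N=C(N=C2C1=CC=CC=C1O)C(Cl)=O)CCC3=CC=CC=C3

Heavy atoms from the SMILES: 23 C, 1 Cl, 4 N, 3 O.
Implicit hydrogens by atom environment:
  9 × C (aromatic): 1 H each → 9
  7 × C (aromatic): no H
  3 × C: 2 H each → 6
  2 × C: no H
  2 × N (aromatic): no H
  2 × O: no H
  1 × C: 3 H
  1 × C: 1 H
  1 × Cl: no H
  1 × N (charge +1): 2 H
  1 × N: no H
  1 × O: 1 H
  Total hydrogens = 22.
Net charge +1.
Molecular formula: C23H22ClN4O3+

C23H22ClN4O3+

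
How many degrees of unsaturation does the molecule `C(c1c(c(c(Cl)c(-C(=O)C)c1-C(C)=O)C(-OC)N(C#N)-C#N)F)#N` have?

12

Molecular formula from the SMILES: C15H10ClFN4O3.
DoU = (2C + 2 + N − H − X)/2 = (2·15 + 2 + 4 − 10 − 2)/2 = 24/2 = 12.
(Structurally: 1 ring(s) + 11 π bond(s) = 12.)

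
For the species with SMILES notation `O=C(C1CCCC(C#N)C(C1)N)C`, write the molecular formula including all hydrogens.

Heavy atoms from the SMILES: 10 C, 2 N, 1 O.
Implicit hydrogens by atom environment:
  4 × C: 2 H each → 8
  3 × C: 1 H each → 3
  2 × C: no H
  1 × C: 3 H
  1 × N: 2 H
  1 × N: no H
  1 × O: no H
  Total hydrogens = 16.
Molecular formula: C10H16N2O

C10H16N2O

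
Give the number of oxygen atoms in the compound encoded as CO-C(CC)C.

The symbol for oxygen appears 1 time in the SMILES.

1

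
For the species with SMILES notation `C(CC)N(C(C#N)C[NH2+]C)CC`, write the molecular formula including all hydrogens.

C9H20N3+

Heavy atoms from the SMILES: 9 C, 3 N.
Implicit hydrogens by atom environment:
  4 × C: 2 H each → 8
  3 × C: 3 H each → 9
  2 × N: no H
  1 × C: 1 H
  1 × C: no H
  1 × N (charge +1): 2 H
  Total hydrogens = 20.
Net charge +1.
Molecular formula: C9H20N3+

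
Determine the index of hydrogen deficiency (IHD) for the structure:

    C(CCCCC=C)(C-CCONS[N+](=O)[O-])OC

2

Molecular formula from the SMILES: C11H22N2O4S.
DoU = (2C + 2 + N − H − X)/2 = (2·11 + 2 + 2 − 22 − 0)/2 = 4/2 = 2.
(Structurally: 0 ring(s) + 2 π bond(s) = 2.)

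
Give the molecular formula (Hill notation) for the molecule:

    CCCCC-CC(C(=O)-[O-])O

C8H15O3-

Heavy atoms from the SMILES: 8 C, 3 O.
Implicit hydrogens by atom environment:
  5 × C: 2 H each → 10
  1 × C: 3 H
  1 × C: 1 H
  1 × C: no H
  1 × O: 1 H
  1 × O: no H
  1 × O (charge -1): no H
  Total hydrogens = 15.
Net charge -1.
Molecular formula: C8H15O3-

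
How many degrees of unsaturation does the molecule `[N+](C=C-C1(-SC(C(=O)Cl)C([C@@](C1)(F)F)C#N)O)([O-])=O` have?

6

Molecular formula from the SMILES: C9H7ClF2N2O4S.
DoU = (2C + 2 + N − H − X)/2 = (2·9 + 2 + 2 − 7 − 3)/2 = 12/2 = 6.
(Structurally: 1 ring(s) + 5 π bond(s) = 6.)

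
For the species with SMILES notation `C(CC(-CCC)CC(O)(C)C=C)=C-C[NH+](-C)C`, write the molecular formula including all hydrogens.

C15H30NO+

Heavy atoms from the SMILES: 15 C, 1 N, 1 O.
Implicit hydrogens by atom environment:
  6 × C: 2 H each → 12
  4 × C: 3 H each → 12
  4 × C: 1 H each → 4
  1 × C: no H
  1 × N (charge +1): 1 H
  1 × O: 1 H
  Total hydrogens = 30.
Net charge +1.
Molecular formula: C15H30NO+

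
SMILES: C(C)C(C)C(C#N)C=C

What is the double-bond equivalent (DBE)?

3

Molecular formula from the SMILES: C8H13N.
DoU = (2C + 2 + N − H − X)/2 = (2·8 + 2 + 1 − 13 − 0)/2 = 6/2 = 3.
(Structurally: 0 ring(s) + 3 π bond(s) = 3.)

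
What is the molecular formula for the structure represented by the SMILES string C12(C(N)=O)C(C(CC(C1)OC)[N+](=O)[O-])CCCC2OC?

Heavy atoms from the SMILES: 13 C, 2 N, 5 O.
Implicit hydrogens by atom environment:
  5 × C: 2 H each → 10
  4 × C: 1 H each → 4
  4 × O: no H
  2 × C: 3 H each → 6
  2 × C: no H
  1 × N: 2 H
  1 × N (charge +1): no H
  1 × O (charge -1): no H
  Total hydrogens = 22.
Molecular formula: C13H22N2O5

C13H22N2O5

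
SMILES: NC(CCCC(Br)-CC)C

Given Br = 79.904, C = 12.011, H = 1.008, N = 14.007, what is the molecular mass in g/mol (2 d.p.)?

208.14

Molecular formula: C8H18BrN.
M = 1×79.904 + 8×12.011 + 18×1.008 + 1×14.007 = 208.14 g/mol.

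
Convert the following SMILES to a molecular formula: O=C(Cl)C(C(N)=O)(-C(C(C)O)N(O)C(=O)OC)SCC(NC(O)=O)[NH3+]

Heavy atoms from the SMILES: 11 C, 1 Cl, 4 N, 8 O, 1 S.
Implicit hydrogens by atom environment:
  5 × C: no H
  5 × O: no H
  3 × C: 1 H each → 3
  3 × O: 1 H each → 3
  2 × C: 3 H each → 6
  1 × C: 2 H
  1 × Cl: no H
  1 × N (charge +1): 3 H
  1 × N: 2 H
  1 × N: 1 H
  1 × N: no H
  1 × S: no H
  Total hydrogens = 20.
Net charge +1.
Molecular formula: C11H20ClN4O8S+

C11H20ClN4O8S+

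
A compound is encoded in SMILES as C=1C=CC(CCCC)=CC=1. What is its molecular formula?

Heavy atoms from the SMILES: 10 C.
Implicit hydrogens by atom environment:
  5 × C (aromatic): 1 H each → 5
  3 × C: 2 H each → 6
  1 × C: 3 H
  1 × C (aromatic): no H
  Total hydrogens = 14.
Molecular formula: C10H14

C10H14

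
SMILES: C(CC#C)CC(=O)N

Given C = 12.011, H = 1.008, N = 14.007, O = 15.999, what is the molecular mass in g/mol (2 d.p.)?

111.14

Molecular formula: C6H9NO.
M = 6×12.011 + 9×1.008 + 1×14.007 + 1×15.999 = 111.14 g/mol.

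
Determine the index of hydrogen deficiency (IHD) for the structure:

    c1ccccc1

4

Molecular formula from the SMILES: C6H6.
DoU = (2C + 2 + N − H − X)/2 = (2·6 + 2 + 0 − 6 − 0)/2 = 8/2 = 4.
(Structurally: 1 ring(s) + 3 π bond(s) = 4.)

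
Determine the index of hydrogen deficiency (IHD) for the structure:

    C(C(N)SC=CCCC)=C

Molecular formula from the SMILES: C8H15NS.
DoU = (2C + 2 + N − H − X)/2 = (2·8 + 2 + 1 − 15 − 0)/2 = 4/2 = 2.
(Structurally: 0 ring(s) + 2 π bond(s) = 2.)

2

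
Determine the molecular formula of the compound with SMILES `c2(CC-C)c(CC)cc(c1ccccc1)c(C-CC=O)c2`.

C20H24O

Heavy atoms from the SMILES: 20 C, 1 O.
Implicit hydrogens by atom environment:
  7 × C (aromatic): 1 H each → 7
  5 × C: 2 H each → 10
  5 × C (aromatic): no H
  2 × C: 3 H each → 6
  1 × C: 1 H
  1 × O: no H
  Total hydrogens = 24.
Molecular formula: C20H24O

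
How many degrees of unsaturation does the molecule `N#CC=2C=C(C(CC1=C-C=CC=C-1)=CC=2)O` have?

Molecular formula from the SMILES: C14H11NO.
DoU = (2C + 2 + N − H − X)/2 = (2·14 + 2 + 1 − 11 − 0)/2 = 20/2 = 10.
(Structurally: 2 ring(s) + 8 π bond(s) = 10.)

10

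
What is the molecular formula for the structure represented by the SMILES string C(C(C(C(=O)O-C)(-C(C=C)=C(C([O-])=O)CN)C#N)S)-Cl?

C12H14ClN2O4S-

Heavy atoms from the SMILES: 12 C, 1 Cl, 2 N, 4 O, 1 S.
Implicit hydrogens by atom environment:
  6 × C: no H
  3 × C: 2 H each → 6
  3 × O: no H
  2 × C: 1 H each → 2
  1 × C: 3 H
  1 × Cl: no H
  1 × N: 2 H
  1 × N: no H
  1 × O (charge -1): no H
  1 × S: 1 H
  Total hydrogens = 14.
Net charge -1.
Molecular formula: C12H14ClN2O4S-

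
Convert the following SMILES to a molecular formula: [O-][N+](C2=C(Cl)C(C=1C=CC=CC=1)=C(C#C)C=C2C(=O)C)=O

Heavy atoms from the SMILES: 16 C, 1 Cl, 1 N, 3 O.
Implicit hydrogens by atom environment:
  6 × C (aromatic): 1 H each → 6
  6 × C (aromatic): no H
  2 × C: no H
  2 × O: no H
  1 × C: 3 H
  1 × C: 1 H
  1 × Cl: no H
  1 × N (charge +1): no H
  1 × O (charge -1): no H
  Total hydrogens = 10.
Molecular formula: C16H10ClNO3

C16H10ClNO3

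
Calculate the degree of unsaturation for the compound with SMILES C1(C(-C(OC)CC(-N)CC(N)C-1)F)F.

1

Molecular formula from the SMILES: C9H18F2N2O.
DoU = (2C + 2 + N − H − X)/2 = (2·9 + 2 + 2 − 18 − 2)/2 = 2/2 = 1.
(Structurally: 1 ring(s) + 0 π bond(s) = 1.)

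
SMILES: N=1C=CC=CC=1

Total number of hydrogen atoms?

5

Hydrogens are implicit in SMILES; fill each atom to its normal valence:
  5 × C (aromatic): 1 H each → 5
  1 × N (aromatic): no H
  Total hydrogens = 5.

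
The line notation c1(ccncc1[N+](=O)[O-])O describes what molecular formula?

C5H4N2O3

Heavy atoms from the SMILES: 5 C, 2 N, 3 O.
Implicit hydrogens by atom environment:
  3 × C (aromatic): 1 H each → 3
  2 × C (aromatic): no H
  1 × N (aromatic): no H
  1 × N (charge +1): no H
  1 × O: 1 H
  1 × O: no H
  1 × O (charge -1): no H
  Total hydrogens = 4.
Molecular formula: C5H4N2O3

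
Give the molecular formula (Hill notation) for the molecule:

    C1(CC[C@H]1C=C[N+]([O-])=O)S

C6H9NO2S

Heavy atoms from the SMILES: 6 C, 1 N, 2 O, 1 S.
Implicit hydrogens by atom environment:
  4 × C: 1 H each → 4
  2 × C: 2 H each → 4
  1 × N (charge +1): no H
  1 × O: no H
  1 × O (charge -1): no H
  1 × S: 1 H
  Total hydrogens = 9.
Molecular formula: C6H9NO2S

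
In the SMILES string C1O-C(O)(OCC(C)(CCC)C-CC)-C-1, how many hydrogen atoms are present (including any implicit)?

Hydrogens are implicit in SMILES; fill each atom to its normal valence:
  7 × C: 2 H each → 14
  3 × C: 3 H each → 9
  2 × C: no H
  2 × O: no H
  1 × O: 1 H
  Total hydrogens = 24.

24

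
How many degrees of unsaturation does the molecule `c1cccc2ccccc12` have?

Molecular formula from the SMILES: C10H8.
DoU = (2C + 2 + N − H − X)/2 = (2·10 + 2 + 0 − 8 − 0)/2 = 14/2 = 7.
(Structurally: 2 ring(s) + 5 π bond(s) = 7.)

7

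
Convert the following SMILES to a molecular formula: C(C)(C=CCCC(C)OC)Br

Heavy atoms from the SMILES: 1 Br, 9 C, 1 O.
Implicit hydrogens by atom environment:
  4 × C: 1 H each → 4
  3 × C: 3 H each → 9
  2 × C: 2 H each → 4
  1 × Br: no H
  1 × O: no H
  Total hydrogens = 17.
Molecular formula: C9H17BrO

C9H17BrO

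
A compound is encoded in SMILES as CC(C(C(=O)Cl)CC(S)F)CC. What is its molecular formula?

C8H14ClFOS

Heavy atoms from the SMILES: 8 C, 1 Cl, 1 F, 1 O, 1 S.
Implicit hydrogens by atom environment:
  3 × C: 1 H each → 3
  2 × C: 3 H each → 6
  2 × C: 2 H each → 4
  1 × C: no H
  1 × Cl: no H
  1 × F: no H
  1 × O: no H
  1 × S: 1 H
  Total hydrogens = 14.
Molecular formula: C8H14ClFOS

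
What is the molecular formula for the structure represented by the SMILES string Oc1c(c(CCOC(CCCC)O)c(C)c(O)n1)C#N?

C14H20N2O4

Heavy atoms from the SMILES: 14 C, 2 N, 4 O.
Implicit hydrogens by atom environment:
  5 × C: 2 H each → 10
  5 × C (aromatic): no H
  3 × O: 1 H each → 3
  2 × C: 3 H each → 6
  1 × C: 1 H
  1 × C: no H
  1 × N (aromatic): no H
  1 × N: no H
  1 × O: no H
  Total hydrogens = 20.
Molecular formula: C14H20N2O4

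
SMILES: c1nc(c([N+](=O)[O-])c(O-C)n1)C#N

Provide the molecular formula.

C6H4N4O3

Heavy atoms from the SMILES: 6 C, 4 N, 3 O.
Implicit hydrogens by atom environment:
  3 × C (aromatic): no H
  2 × N (aromatic): no H
  2 × O: no H
  1 × C: 3 H
  1 × C (aromatic): 1 H
  1 × C: no H
  1 × N: no H
  1 × N (charge +1): no H
  1 × O (charge -1): no H
  Total hydrogens = 4.
Molecular formula: C6H4N4O3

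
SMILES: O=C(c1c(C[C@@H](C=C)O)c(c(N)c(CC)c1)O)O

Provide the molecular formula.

C13H17NO4

Heavy atoms from the SMILES: 13 C, 1 N, 4 O.
Implicit hydrogens by atom environment:
  5 × C (aromatic): no H
  3 × C: 2 H each → 6
  3 × O: 1 H each → 3
  2 × C: 1 H each → 2
  1 × C: 3 H
  1 × C (aromatic): 1 H
  1 × C: no H
  1 × N: 2 H
  1 × O: no H
  Total hydrogens = 17.
Molecular formula: C13H17NO4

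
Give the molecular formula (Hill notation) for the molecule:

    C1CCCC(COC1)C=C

Heavy atoms from the SMILES: 9 C, 1 O.
Implicit hydrogens by atom environment:
  7 × C: 2 H each → 14
  2 × C: 1 H each → 2
  1 × O: no H
  Total hydrogens = 16.
Molecular formula: C9H16O

C9H16O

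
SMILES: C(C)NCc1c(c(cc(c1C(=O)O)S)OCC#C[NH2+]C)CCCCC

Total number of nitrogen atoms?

2

The symbol for nitrogen appears 2 times in the SMILES.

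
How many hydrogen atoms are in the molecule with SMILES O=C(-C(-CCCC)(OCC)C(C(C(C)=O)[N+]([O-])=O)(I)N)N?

22

Hydrogens are implicit in SMILES; fill each atom to its normal valence:
  4 × C: 2 H each → 8
  4 × C: no H
  4 × O: no H
  3 × C: 3 H each → 9
  2 × N: 2 H each → 4
  1 × C: 1 H
  1 × I: no H
  1 × N (charge +1): no H
  1 × O (charge -1): no H
  Total hydrogens = 22.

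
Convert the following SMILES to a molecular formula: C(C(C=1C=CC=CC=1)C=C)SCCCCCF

Heavy atoms from the SMILES: 15 C, 1 F, 1 S.
Implicit hydrogens by atom environment:
  7 × C: 2 H each → 14
  5 × C (aromatic): 1 H each → 5
  2 × C: 1 H each → 2
  1 × C (aromatic): no H
  1 × F: no H
  1 × S: no H
  Total hydrogens = 21.
Molecular formula: C15H21FS

C15H21FS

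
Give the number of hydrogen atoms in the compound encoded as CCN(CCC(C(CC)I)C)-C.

22

Hydrogens are implicit in SMILES; fill each atom to its normal valence:
  4 × C: 3 H each → 12
  4 × C: 2 H each → 8
  2 × C: 1 H each → 2
  1 × I: no H
  1 × N: no H
  Total hydrogens = 22.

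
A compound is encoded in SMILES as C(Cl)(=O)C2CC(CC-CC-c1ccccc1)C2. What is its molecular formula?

Heavy atoms from the SMILES: 15 C, 1 Cl, 1 O.
Implicit hydrogens by atom environment:
  6 × C: 2 H each → 12
  5 × C (aromatic): 1 H each → 5
  2 × C: 1 H each → 2
  1 × C: no H
  1 × C (aromatic): no H
  1 × Cl: no H
  1 × O: no H
  Total hydrogens = 19.
Molecular formula: C15H19ClO

C15H19ClO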